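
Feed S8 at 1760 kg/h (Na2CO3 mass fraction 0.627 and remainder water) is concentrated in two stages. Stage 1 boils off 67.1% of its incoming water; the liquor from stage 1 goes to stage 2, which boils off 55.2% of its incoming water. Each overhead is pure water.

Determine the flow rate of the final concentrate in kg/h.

1200 kg/h

water in feed = 1760×0.373 = 656.48 kg/h.
After stage 1: water left = (1−0.671)×656.48 = 215.98; stream total = 1319.5 kg/h.
After stage 2: water left = (1−0.552)×215.98 = 96.76; final concentrate = 1200.3 kg/h.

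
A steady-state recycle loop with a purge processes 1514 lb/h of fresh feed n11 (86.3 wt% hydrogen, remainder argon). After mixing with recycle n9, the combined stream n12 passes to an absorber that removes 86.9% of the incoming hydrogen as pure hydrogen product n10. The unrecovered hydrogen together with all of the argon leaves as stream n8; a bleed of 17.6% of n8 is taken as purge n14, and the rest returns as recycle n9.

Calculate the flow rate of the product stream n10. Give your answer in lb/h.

hydrogen in n12: m_A = 1514×0.863 + (1−0.176)·(1−0.869)·m_A, so m_A = 1306.6/0.8921 = 1464.7 lb/h.
Product n10 = 0.869×1464.7 = 1272.8 lb/h.

1273 lb/h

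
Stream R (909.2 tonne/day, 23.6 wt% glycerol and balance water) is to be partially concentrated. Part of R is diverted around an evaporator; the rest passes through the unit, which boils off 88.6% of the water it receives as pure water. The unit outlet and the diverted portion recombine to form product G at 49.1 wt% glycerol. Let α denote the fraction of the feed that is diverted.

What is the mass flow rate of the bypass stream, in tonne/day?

All 909.2×0.236 = 214.57 tonne/day of glycerol reaches G, so G = 214.57/0.491 = 437.01 tonne/day and vapour = 472.19 tonne/day.
The evaporator receives (1−α)·909.2 of feed at 0.764 water and removes 0.886 of that water:
0.886×0.764×(1−α)×909.2 = 472.19
(1−α) = 472.19/615.44 = 0.7672;  α = 0.2328.
Bypass flow = 0.2328×909.2 = 211.62 tonne/day.

211.6 tonne/day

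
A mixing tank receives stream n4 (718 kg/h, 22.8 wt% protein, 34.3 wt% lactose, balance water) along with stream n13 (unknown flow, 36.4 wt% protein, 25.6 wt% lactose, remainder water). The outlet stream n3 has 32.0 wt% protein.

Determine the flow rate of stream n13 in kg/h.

1501 kg/h

Let n13 be the unknown flow. Total out = 718 + n13.
protein balance: 163.7 + 0.364·n13 = 0.320·(718 + n13)
(0.364 − 0.320)·n13 = 0.320×718 − 163.7 = 66.056
n13 = 66.056 / 0.044 = 1501.3 kg/h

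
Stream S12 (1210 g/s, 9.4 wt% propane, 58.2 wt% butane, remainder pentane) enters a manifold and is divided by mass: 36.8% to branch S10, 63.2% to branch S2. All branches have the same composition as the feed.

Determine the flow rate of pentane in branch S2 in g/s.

Branch S2 total = 0.632×1210 = 764.72 g/s.
pentane in S2 = 0.324×764.72 = 247.77 g/s.

247.8 g/s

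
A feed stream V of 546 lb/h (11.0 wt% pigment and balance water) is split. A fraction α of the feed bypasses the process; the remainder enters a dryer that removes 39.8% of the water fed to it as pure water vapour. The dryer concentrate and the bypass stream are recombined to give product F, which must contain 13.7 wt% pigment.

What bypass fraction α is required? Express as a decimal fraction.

0.444

All 546×0.110 = 60.06 lb/h of pigment reaches F, so F = 60.06/0.137 = 438.39 lb/h and vapour = 107.61 lb/h.
The evaporator receives (1−α)·546 of feed at 0.890 water and removes 0.398 of that water:
0.398×0.890×(1−α)×546 = 107.61
(1−α) = 107.61/193.4 = 0.5564;  α = 0.4436.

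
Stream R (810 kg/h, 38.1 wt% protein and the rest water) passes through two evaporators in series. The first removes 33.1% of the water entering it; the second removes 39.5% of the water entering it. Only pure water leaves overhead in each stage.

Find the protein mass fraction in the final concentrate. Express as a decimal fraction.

water in feed = 810×0.619 = 501.39 kg/h.
After stage 1: water left = (1−0.331)×501.39 = 335.43; stream total = 644.04 kg/h.
After stage 2: water left = (1−0.395)×335.43 = 202.94; final concentrate = 511.55 kg/h.
protein fraction = 308.61/511.55 = 0.603.

0.603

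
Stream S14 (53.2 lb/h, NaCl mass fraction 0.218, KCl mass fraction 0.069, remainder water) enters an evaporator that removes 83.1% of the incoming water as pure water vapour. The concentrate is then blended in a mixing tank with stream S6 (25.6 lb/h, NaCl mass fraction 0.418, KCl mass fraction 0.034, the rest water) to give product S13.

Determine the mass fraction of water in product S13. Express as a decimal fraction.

0.432

Vapour removed = 0.831×0.713×53.2 = 31.521 lb/h; concentrate = 21.679 lb/h.
water reaching the mixer = 6.4104 (from concentrate) + 25.6×0.548 = 20.439 lb/h.
Product flow = 21.679 + 25.6 = 47.279 lb/h; water fraction = 0.432.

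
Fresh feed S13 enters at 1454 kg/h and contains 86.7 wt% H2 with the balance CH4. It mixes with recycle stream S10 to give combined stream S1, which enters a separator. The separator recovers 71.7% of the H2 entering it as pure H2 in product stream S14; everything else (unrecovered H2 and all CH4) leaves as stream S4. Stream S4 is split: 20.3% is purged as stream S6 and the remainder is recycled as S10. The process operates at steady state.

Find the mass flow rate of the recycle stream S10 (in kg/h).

CH4 enters only via S13 and leaves only via the purge: 1454×0.133 = 0.203×(CH4 in S4), and the separator passes all CH4, so CH4 in S1 = CH4 in S4 = 952.62 kg/h.
H2 in S1: m_A = 1454×0.867 + (1−0.203)·(1−0.717)·m_A, so m_A = 1260.6/0.7744 = 1627.8 kg/h.
S4 = (1−0.717)×1627.8 + 952.62 = 1413.3 kg/h.
Recycle S10 = (1−0.203)×1413.3 = 1126.4 kg/h.

1126 kg/h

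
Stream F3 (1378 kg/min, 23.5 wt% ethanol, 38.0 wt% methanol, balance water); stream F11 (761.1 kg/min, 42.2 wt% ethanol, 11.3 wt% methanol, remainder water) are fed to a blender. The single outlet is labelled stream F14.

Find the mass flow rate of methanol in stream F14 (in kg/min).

methanol out = methanol in = 1378×0.380 + 761.1×0.113 = 609.64 kg/min.

609.6 kg/min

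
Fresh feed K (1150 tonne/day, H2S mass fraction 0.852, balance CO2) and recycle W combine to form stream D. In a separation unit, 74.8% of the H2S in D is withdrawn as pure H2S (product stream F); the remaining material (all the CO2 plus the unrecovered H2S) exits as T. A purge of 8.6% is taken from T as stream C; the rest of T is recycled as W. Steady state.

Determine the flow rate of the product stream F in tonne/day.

952.2 tonne/day

H2S in D: m_A = 1150×0.852 + (1−0.086)·(1−0.748)·m_A, so m_A = 979.8/0.7697 = 1273 tonne/day.
Product F = 0.748×1273 = 952.21 tonne/day.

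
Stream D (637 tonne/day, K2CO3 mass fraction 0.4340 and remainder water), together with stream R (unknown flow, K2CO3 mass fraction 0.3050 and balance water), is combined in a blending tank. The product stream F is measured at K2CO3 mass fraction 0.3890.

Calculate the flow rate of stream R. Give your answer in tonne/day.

Let R be the unknown flow. Total out = 637 + R.
K2CO3 balance: 276.46 + 0.305·R = 0.389·(637 + R)
(0.305 − 0.389)·R = 0.389×637 − 276.46 = -28.665
R = -28.665 / -0.084 = 341.25 tonne/day

341.2 tonne/day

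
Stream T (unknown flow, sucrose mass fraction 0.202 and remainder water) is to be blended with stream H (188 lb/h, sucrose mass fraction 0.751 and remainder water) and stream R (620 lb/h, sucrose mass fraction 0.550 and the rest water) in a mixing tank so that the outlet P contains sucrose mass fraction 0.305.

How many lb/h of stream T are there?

Let T be the unknown flow. Total out = 808 + T.
sucrose balance: 482.19 + 0.202·T = 0.305·(808 + T)
(0.202 − 0.305)·T = 0.305×808 − 482.19 = -235.75
T = -235.75 / -0.103 = 2288.8 lb/h

2289 lb/h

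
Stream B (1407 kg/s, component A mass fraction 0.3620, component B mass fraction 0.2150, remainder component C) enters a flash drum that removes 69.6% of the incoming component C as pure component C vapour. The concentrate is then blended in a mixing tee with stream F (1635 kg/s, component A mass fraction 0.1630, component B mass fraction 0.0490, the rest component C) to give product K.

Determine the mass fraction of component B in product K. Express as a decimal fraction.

0.1456

Vapour removed = 0.696×0.423×1407 = 414.23 kg/s; concentrate = 992.77 kg/s.
component B reaching the mixer = 302.5 (from concentrate) + 1635×0.049 = 382.62 kg/s.
Product flow = 992.77 + 1635 = 2627.8 kg/s; component B fraction = 0.1456.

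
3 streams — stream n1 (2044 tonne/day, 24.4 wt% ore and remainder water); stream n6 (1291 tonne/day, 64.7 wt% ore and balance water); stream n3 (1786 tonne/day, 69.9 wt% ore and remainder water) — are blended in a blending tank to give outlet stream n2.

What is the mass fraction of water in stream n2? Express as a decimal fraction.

Total flow out = 2044 + 1291 + 1786 = 5121 tonne/day.
water in = 2044×0.756 + 1291×0.353 + 1786×0.301 = 2538.6 tonne/day.
water mass fraction in n2 = 2538.6/5121 = 0.4957.

0.4957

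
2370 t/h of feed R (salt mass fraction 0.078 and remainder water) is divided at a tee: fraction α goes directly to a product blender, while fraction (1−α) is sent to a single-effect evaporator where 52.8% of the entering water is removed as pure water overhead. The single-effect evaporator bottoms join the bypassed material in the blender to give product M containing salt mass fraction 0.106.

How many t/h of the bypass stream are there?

All 2370×0.078 = 184.86 t/h of salt reaches M, so M = 184.86/0.106 = 1744 t/h and vapour = 626.04 t/h.
The evaporator receives (1−α)·2370 of feed at 0.922 water and removes 0.528 of that water:
0.528×0.922×(1−α)×2370 = 626.04
(1−α) = 626.04/1153.8 = 0.5426;  α = 0.4574.
Bypass flow = 0.4574×2370 = 1084 t/h.

1084 t/h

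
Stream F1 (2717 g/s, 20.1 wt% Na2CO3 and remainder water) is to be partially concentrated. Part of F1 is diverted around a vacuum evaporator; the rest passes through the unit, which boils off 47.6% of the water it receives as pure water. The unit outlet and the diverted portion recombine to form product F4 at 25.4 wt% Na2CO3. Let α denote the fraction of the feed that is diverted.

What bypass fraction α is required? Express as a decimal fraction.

All 2717×0.201 = 546.12 g/s of Na2CO3 reaches F4, so F4 = 546.12/0.254 = 2150.1 g/s and vapour = 566.93 g/s.
The evaporator receives (1−α)·2717 of feed at 0.799 water and removes 0.476 of that water:
0.476×0.799×(1−α)×2717 = 566.93
(1−α) = 566.93/1033.3 = 0.5486;  α = 0.4514.

0.451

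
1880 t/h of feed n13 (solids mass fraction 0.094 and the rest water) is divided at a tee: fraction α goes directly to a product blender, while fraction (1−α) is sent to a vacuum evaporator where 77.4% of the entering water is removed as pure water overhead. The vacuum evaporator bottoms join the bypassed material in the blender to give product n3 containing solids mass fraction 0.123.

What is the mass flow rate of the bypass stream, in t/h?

1248 t/h

All 1880×0.094 = 176.72 t/h of solids reaches n3, so n3 = 176.72/0.123 = 1436.7 t/h and vapour = 443.25 t/h.
The evaporator receives (1−α)·1880 of feed at 0.906 water and removes 0.774 of that water:
0.774×0.906×(1−α)×1880 = 443.25
(1−α) = 443.25/1318.3 = 0.3362;  α = 0.6638.
Bypass flow = 0.6638×1880 = 1247.9 t/h.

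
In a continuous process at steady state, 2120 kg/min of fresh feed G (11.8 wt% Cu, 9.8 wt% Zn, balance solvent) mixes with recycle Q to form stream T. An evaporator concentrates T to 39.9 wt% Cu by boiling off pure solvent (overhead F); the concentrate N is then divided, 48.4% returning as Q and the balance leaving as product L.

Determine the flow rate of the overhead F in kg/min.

1493 kg/min

Overall Cu balance (none leaves overhead): Cu in fresh feed = Cu in product, i.e. 2120×0.118 = (1−0.484)·N·0.399.
N = 250.16/(0.399×0.516) = 1215.1 kg/min.
Recycle Q = 0.484×1215.1 = 588.09 kg/min.
Combined feed T = 2120 + 588.09 = 2708.1 kg/min.
Overhead F = T − N = 2708.1 − 1215.1 = 1493 kg/min.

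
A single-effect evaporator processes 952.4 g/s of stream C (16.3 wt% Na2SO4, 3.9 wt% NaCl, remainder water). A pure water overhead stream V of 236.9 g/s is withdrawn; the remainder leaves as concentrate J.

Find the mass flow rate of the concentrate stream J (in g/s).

Concentrate = 952.4 − 236.9 = 715.5 g/s.

715.5 g/s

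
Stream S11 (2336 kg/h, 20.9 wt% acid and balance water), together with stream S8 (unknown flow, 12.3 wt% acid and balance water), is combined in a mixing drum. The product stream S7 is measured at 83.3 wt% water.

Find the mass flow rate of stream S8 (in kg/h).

Let S8 be the unknown flow. Total out = 2336 + S8.
water balance: 1847.8 + 0.877·S8 = 0.833·(2336 + S8)
(0.877 − 0.833)·S8 = 0.833×2336 − 1847.8 = 98.112
S8 = 98.112 / 0.044 = 2229.8 kg/h

2230 kg/h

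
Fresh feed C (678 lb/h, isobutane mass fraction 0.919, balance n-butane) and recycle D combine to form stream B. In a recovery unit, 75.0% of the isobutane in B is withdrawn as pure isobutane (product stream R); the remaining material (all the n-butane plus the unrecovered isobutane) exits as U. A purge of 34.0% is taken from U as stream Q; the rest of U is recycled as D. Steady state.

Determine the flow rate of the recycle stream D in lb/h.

n-butane enters only via C and leaves only via the purge: 678×0.081 = 0.340×(n-butane in U), and the recovery unit passes all n-butane, so n-butane in B = n-butane in U = 161.52 lb/h.
isobutane in B: m_A = 678×0.919 + (1−0.340)·(1−0.750)·m_A, so m_A = 623.08/0.8350 = 746.21 lb/h.
U = (1−0.750)×746.21 + 161.52 = 348.08 lb/h.
Recycle D = (1−0.340)×348.08 = 229.73 lb/h.

229.7 lb/h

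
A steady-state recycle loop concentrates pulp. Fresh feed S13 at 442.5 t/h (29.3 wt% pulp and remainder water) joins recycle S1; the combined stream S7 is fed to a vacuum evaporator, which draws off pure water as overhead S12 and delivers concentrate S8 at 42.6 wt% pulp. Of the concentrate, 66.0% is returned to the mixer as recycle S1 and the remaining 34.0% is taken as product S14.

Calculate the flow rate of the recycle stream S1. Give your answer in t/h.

590.8 t/h

Overall pulp balance (none leaves overhead): pulp in fresh feed = pulp in product, i.e. 442.5×0.293 = (1−0.660)·S8·0.426.
S8 = 129.65/(0.426×0.340) = 895.14 t/h.
Recycle S1 = 0.660×895.14 = 590.79 t/h.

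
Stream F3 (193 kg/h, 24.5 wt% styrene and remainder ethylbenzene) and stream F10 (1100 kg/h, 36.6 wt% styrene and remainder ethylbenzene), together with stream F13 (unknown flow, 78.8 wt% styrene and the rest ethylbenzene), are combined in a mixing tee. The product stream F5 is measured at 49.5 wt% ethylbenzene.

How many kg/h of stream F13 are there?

Let F13 be the unknown flow. Total out = 1293 + F13.
ethylbenzene balance: 843.12 + 0.212·F13 = 0.495·(1293 + F13)
(0.212 − 0.495)·F13 = 0.495×1293 − 843.12 = -203.08
F13 = -203.08 / -0.283 = 717.6 kg/h

717.6 kg/h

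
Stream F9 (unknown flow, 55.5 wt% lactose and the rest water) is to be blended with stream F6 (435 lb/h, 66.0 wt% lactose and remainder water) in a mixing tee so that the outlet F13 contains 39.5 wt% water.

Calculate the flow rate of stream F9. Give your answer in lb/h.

478.5 lb/h

Let F9 be the unknown flow. Total out = 435 + F9.
water balance: 147.9 + 0.445·F9 = 0.395·(435 + F9)
(0.445 − 0.395)·F9 = 0.395×435 − 147.9 = 23.925
F9 = 23.925 / 0.050 = 478.5 lb/h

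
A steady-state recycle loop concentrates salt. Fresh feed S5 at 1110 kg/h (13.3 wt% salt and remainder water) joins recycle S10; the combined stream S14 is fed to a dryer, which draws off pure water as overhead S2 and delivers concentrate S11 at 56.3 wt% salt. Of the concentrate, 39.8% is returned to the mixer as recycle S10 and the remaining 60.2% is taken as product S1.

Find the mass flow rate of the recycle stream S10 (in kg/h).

173.4 kg/h

Overall salt balance (none leaves overhead): salt in fresh feed = salt in product, i.e. 1110×0.133 = (1−0.398)·S11·0.563.
S11 = 147.63/(0.563×0.602) = 435.58 kg/h.
Recycle S10 = 0.398×435.58 = 173.36 kg/h.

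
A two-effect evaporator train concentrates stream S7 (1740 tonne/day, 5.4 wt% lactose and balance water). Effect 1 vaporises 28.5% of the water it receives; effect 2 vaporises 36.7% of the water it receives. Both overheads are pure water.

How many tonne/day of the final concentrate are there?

water in feed = 1740×0.946 = 1646 tonne/day.
After stage 1: water left = (1−0.285)×1646 = 1176.9; stream total = 1270.9 tonne/day.
After stage 2: water left = (1−0.367)×1176.9 = 744.99; final concentrate = 838.95 tonne/day.

838.9 tonne/day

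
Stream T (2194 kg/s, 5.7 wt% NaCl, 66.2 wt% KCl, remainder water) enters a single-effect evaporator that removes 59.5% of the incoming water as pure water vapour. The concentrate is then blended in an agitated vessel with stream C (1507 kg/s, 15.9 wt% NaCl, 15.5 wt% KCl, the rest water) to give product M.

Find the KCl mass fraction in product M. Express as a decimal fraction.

Vapour removed = 0.595×0.281×2194 = 366.83 kg/s; concentrate = 1827.2 kg/s.
KCl reaching the mixer = 1452.4 (from concentrate) + 1507×0.155 = 1686 kg/s.
Product flow = 1827.2 + 1507 = 3334.2 kg/s; KCl fraction = 0.506.

0.506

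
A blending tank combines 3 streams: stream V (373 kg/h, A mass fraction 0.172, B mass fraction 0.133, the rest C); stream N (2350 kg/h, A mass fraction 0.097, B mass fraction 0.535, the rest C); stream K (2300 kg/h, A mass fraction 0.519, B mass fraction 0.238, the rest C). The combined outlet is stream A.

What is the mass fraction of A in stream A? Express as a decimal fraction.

0.296

Total flow out = 373 + 2350 + 2300 = 5023 kg/h.
A in = 373×0.172 + 2350×0.097 + 2300×0.519 = 1485.8 kg/h.
A mass fraction in A = 1485.8/5023 = 0.296.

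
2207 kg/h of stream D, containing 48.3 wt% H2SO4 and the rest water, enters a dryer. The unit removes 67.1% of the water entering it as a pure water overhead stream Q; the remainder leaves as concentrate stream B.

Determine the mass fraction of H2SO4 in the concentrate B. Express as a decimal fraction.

0.740

H2SO4 is not removed: 2207×0.483 = 1066 kg/h of H2SO4 enters B.
water entering = 2207×0.517 = 1141 kg/h; overhead removed = 0.671×1141 = 765.62 kg/h.
Concentrate = 2207 − 765.62 = 1441.4 kg/h.
Mass fraction = 1066/1441.4 = 0.740.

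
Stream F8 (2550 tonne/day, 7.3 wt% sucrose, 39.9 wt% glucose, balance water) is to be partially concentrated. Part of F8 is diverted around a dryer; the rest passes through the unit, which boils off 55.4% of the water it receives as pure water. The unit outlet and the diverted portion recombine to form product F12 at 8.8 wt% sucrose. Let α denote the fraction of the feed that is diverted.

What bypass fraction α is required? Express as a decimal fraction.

All 2550×0.073 = 186.15 tonne/day of sucrose reaches F12, so F12 = 186.15/0.088 = 2115.3 tonne/day and vapour = 434.66 tonne/day.
The evaporator receives (1−α)·2550 of feed at 0.528 water and removes 0.554 of that water:
0.554×0.528×(1−α)×2550 = 434.66
(1−α) = 434.66/745.91 = 0.5827;  α = 0.4173.

0.417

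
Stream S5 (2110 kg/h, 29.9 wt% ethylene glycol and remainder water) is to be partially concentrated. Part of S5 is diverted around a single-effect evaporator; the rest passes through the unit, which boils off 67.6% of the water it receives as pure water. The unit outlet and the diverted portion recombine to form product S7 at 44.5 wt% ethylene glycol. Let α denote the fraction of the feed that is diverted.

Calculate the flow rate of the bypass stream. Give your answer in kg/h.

All 2110×0.299 = 630.89 kg/h of ethylene glycol reaches S7, so S7 = 630.89/0.445 = 1417.7 kg/h and vapour = 692.27 kg/h.
The evaporator receives (1−α)·2110 of feed at 0.701 water and removes 0.676 of that water:
0.676×0.701×(1−α)×2110 = 692.27
(1−α) = 692.27/999.88 = 0.6924;  α = 0.3076.
Bypass flow = 0.3076×2110 = 649.13 kg/h.

649.1 kg/h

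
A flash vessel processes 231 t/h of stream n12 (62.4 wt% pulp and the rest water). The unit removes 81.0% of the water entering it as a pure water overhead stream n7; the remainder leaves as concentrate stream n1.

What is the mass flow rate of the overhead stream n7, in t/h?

water entering = 231×0.376 = 86.856 t/h; overhead removed = 0.810×86.856 = 70.353 t/h.

70.35 t/h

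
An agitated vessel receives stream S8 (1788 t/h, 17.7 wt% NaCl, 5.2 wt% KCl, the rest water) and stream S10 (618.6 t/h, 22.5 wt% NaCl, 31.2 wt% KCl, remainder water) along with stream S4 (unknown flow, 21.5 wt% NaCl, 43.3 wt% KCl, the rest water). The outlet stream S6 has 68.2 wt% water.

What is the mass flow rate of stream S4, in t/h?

Let S4 be the unknown flow. Total out = 2406.6 + S4.
water balance: 1665 + 0.352·S4 = 0.682·(2406.6 + S4)
(0.352 − 0.682)·S4 = 0.682×2406.6 − 1665 = -23.659
S4 = -23.659 / -0.330 = 71.693 t/h

71.69 t/h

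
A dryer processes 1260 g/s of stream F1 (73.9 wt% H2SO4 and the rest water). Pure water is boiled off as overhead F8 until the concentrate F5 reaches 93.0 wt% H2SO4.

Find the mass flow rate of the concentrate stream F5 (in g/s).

H2SO4 is conserved: 1260×0.739 = 931.14 g/s all reports to the concentrate.
Concentrate = 931.14/(target fraction) = 1001.2 g/s.

1001 g/s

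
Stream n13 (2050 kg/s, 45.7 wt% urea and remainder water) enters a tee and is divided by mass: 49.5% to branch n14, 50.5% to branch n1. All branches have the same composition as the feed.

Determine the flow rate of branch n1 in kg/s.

Branch n1 flow = 0.505×2050 = 1035.2 kg/s.

1035 kg/s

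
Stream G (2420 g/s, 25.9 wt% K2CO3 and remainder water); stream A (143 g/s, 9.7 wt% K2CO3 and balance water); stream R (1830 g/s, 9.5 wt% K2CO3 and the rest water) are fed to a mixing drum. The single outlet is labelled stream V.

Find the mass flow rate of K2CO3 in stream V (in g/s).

814.5 g/s

K2CO3 out = K2CO3 in = 2420×0.259 + 143×0.097 + 1830×0.095 = 814.5 g/s.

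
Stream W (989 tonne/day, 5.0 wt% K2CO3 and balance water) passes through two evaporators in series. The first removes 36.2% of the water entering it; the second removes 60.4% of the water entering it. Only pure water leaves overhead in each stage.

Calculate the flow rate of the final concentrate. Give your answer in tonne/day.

water in feed = 989×0.950 = 939.55 tonne/day.
After stage 1: water left = (1−0.362)×939.55 = 599.43; stream total = 648.88 tonne/day.
After stage 2: water left = (1−0.604)×599.43 = 237.38; final concentrate = 286.83 tonne/day.

286.8 tonne/day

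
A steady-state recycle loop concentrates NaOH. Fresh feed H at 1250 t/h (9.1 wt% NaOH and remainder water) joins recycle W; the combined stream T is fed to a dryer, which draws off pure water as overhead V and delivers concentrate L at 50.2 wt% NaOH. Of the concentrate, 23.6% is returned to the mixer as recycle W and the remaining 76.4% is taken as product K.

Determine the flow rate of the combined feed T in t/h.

Overall NaOH balance (none leaves overhead): NaOH in fresh feed = NaOH in product, i.e. 1250×0.091 = (1−0.236)·L·0.502.
L = 113.75/(0.502×0.764) = 296.59 t/h.
Recycle W = 0.236×296.59 = 69.995 t/h.
Combined feed T = 1250 + 69.995 = 1320 t/h.

1320 t/h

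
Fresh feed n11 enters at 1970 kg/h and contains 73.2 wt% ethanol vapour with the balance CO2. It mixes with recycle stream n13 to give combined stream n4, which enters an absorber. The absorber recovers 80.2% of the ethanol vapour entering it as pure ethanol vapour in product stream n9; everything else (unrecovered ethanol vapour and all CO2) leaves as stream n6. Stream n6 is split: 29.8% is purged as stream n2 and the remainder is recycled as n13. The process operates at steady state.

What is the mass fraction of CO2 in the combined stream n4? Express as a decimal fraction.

CO2 enters only via n11 and leaves only via the purge: 1970×0.268 = 0.298×(CO2 in n6), and the absorber passes all CO2, so CO2 in n4 = CO2 in n6 = 1771.7 kg/h.
ethanol vapour in n4: m_A = 1970×0.732 + (1−0.298)·(1−0.802)·m_A, so m_A = 1442/0.8610 = 1674.8 kg/h.
n4 = 1674.8 + 1771.7 = 3446.5 kg/h.
CO2 fraction in n4 = 1771.7/3446.5 = 0.514.

0.514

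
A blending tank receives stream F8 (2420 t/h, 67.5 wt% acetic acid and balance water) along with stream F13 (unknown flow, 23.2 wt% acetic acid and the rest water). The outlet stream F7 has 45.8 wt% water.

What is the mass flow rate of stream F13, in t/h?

Let F13 be the unknown flow. Total out = 2420 + F13.
water balance: 786.5 + 0.768·F13 = 0.458·(2420 + F13)
(0.768 − 0.458)·F13 = 0.458×2420 − 786.5 = 321.86
F13 = 321.86 / 0.310 = 1038.3 t/h

1038 t/h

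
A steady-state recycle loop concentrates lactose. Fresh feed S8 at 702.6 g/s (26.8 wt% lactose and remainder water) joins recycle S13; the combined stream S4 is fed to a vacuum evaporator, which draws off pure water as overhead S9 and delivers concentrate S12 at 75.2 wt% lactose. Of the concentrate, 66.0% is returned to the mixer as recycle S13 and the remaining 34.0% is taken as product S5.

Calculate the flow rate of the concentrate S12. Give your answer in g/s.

Overall lactose balance (none leaves overhead): lactose in fresh feed = lactose in product, i.e. 702.6×0.268 = (1−0.660)·S12·0.752.
S12 = 188.3/(0.752×0.340) = 736.45 g/s.

736.5 g/s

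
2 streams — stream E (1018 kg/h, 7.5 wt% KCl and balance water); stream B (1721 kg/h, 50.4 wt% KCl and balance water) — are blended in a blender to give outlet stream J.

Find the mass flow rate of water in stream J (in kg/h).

water out = water in = 1018×0.925 + 1721×0.496 = 1795.3 kg/h.

1795 kg/h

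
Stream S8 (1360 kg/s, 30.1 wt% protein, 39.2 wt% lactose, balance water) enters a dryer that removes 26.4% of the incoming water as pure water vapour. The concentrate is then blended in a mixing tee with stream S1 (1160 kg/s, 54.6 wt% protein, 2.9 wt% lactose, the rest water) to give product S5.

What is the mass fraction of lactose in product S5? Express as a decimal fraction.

0.235

Vapour removed = 0.264×0.307×1360 = 110.23 kg/s; concentrate = 1249.8 kg/s.
lactose reaching the mixer = 533.12 (from concentrate) + 1160×0.029 = 566.76 kg/s.
Product flow = 1249.8 + 1160 = 2409.8 kg/s; lactose fraction = 0.235.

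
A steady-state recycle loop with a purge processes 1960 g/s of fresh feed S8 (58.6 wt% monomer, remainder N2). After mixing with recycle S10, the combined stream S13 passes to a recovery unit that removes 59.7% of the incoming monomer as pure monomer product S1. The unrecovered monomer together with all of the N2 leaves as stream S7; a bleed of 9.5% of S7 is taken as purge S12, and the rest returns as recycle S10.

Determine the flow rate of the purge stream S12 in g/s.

880.7 g/s

N2 enters only via S8 and leaves only via the purge: 1960×0.414 = 0.095×(N2 in S7), and the recovery unit passes all N2, so N2 in S13 = N2 in S7 = 8541.5 g/s.
monomer in S13: m_A = 1960×0.586 + (1−0.095)·(1−0.597)·m_A, so m_A = 1148.6/0.6353 = 1807.9 g/s.
S7 = (1−0.597)×1807.9 + 8541.5 = 9270.1 g/s.
Purge S12 = 0.095×9270.1 = 880.66 g/s.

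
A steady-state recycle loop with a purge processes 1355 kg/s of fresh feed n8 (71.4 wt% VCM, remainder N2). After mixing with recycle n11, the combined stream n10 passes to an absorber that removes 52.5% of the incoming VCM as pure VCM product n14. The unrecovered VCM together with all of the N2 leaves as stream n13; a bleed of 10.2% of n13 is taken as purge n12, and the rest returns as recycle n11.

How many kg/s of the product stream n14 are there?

885.7 kg/s

VCM in n10: m_A = 1355×0.714 + (1−0.102)·(1−0.525)·m_A, so m_A = 967.47/0.5735 = 1687.1 kg/s.
Product n14 = 0.525×1687.1 = 885.73 kg/s.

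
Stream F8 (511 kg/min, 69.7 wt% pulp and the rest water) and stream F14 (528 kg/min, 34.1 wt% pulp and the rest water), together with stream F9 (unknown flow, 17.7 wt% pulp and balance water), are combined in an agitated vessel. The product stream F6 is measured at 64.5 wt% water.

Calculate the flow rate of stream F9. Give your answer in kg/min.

940.3 kg/min

Let F9 be the unknown flow. Total out = 1039 + F9.
water balance: 502.78 + 0.823·F9 = 0.645·(1039 + F9)
(0.823 − 0.645)·F9 = 0.645×1039 − 502.78 = 167.37
F9 = 167.37 / 0.178 = 940.28 kg/min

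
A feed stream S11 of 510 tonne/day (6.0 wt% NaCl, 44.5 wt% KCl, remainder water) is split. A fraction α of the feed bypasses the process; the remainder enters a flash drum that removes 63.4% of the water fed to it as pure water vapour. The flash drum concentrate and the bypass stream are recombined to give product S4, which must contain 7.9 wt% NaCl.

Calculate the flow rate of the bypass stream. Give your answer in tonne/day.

All 510×0.060 = 30.6 tonne/day of NaCl reaches S4, so S4 = 30.6/0.079 = 387.34 tonne/day and vapour = 122.66 tonne/day.
The evaporator receives (1−α)·510 of feed at 0.495 water and removes 0.634 of that water:
0.634×0.495×(1−α)×510 = 122.66
(1−α) = 122.66/160.05 = 0.7664;  α = 0.2336.
Bypass flow = 0.2336×510 = 119.16 tonne/day.

119.2 tonne/day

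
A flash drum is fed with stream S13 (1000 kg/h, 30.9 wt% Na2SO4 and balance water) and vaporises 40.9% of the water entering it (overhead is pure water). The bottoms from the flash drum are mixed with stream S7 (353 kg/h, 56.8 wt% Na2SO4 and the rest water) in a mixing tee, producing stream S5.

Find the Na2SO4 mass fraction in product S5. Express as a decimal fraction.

Vapour removed = 0.409×0.691×1000 = 282.62 kg/h; concentrate = 717.38 kg/h.
Na2SO4 reaching the mixer = 309 (from concentrate) + 353×0.568 = 509.5 kg/h.
Product flow = 717.38 + 353 = 1070.4 kg/h; Na2SO4 fraction = 0.476.

0.476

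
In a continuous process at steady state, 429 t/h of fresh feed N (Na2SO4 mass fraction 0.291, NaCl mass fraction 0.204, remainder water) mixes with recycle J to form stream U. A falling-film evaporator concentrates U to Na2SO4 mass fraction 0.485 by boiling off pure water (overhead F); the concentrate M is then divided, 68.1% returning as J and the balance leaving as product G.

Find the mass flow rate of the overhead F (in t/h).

Overall Na2SO4 balance (none leaves overhead): Na2SO4 in fresh feed = Na2SO4 in product, i.e. 429×0.291 = (1−0.681)·M·0.485.
M = 124.84/(0.485×0.319) = 806.9 t/h.
Recycle J = 0.681×806.9 = 549.5 t/h.
Combined feed U = 429 + 549.5 = 978.5 t/h.
Overhead F = U − M = 978.5 − 806.9 = 171.6 t/h.

171.6 t/h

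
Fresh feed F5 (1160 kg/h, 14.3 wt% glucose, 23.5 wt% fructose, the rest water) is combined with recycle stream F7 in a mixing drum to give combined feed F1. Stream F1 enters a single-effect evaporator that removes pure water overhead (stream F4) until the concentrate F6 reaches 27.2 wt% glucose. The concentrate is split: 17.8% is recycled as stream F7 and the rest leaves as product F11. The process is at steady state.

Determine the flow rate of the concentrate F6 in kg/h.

Overall glucose balance (none leaves overhead): glucose in fresh feed = glucose in product, i.e. 1160×0.143 = (1−0.178)·F6·0.272.
F6 = 165.88/(0.272×0.822) = 741.91 kg/h.

741.9 kg/h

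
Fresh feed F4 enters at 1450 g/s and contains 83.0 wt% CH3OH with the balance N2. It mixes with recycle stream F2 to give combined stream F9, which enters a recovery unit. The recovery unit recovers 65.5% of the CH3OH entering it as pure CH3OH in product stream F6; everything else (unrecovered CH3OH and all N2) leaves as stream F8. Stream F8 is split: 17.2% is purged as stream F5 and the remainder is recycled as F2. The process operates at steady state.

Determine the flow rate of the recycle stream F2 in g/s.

1668 g/s

N2 enters only via F4 and leaves only via the purge: 1450×0.170 = 0.172×(N2 in F8), and the recovery unit passes all N2, so N2 in F9 = N2 in F8 = 1433.1 g/s.
CH3OH in F9: m_A = 1450×0.830 + (1−0.172)·(1−0.655)·m_A, so m_A = 1203.5/0.7143 = 1684.8 g/s.
F8 = (1−0.655)×1684.8 + 1433.1 = 2014.4 g/s.
Recycle F2 = (1−0.172)×2014.4 = 1667.9 g/s.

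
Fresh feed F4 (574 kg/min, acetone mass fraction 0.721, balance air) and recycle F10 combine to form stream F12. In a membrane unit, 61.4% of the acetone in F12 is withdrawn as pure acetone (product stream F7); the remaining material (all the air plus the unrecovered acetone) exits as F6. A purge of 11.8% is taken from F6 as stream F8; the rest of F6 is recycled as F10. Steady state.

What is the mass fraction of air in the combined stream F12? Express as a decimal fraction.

0.684

air enters only via F4 and leaves only via the purge: 574×0.279 = 0.118×(air in F6), and the membrane unit passes all air, so air in F12 = air in F6 = 1357.2 kg/min.
acetone in F12: m_A = 574×0.721 + (1−0.118)·(1−0.614)·m_A, so m_A = 413.85/0.6595 = 627.48 kg/min.
F12 = 627.48 + 1357.2 = 1984.7 kg/min.
air fraction in F12 = 1357.2/1984.7 = 0.684.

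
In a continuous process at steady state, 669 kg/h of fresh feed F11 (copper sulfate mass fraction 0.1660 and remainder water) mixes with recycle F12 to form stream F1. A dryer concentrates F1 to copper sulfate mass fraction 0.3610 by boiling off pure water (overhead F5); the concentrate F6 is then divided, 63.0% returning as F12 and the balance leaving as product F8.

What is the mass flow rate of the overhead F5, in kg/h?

361.4 kg/h

Overall copper sulfate balance (none leaves overhead): copper sulfate in fresh feed = copper sulfate in product, i.e. 669×0.166 = (1−0.630)·F6·0.361.
F6 = 111.05/(0.361×0.370) = 831.43 kg/h.
Recycle F12 = 0.630×831.43 = 523.8 kg/h.
Combined feed F1 = 669 + 523.8 = 1192.8 kg/h.
Overhead F5 = F1 − F6 = 1192.8 − 831.43 = 361.37 kg/h.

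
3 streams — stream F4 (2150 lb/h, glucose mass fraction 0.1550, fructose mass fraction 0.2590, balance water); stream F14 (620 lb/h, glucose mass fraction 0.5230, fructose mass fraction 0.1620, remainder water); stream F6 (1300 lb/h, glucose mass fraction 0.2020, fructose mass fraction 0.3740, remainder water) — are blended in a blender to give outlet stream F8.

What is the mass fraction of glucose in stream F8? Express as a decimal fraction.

Total flow out = 2150 + 620 + 1300 = 4070 lb/h.
glucose in = 2150×0.155 + 620×0.523 + 1300×0.202 = 920.11 lb/h.
glucose mass fraction in F8 = 920.11/4070 = 0.2261.

0.2261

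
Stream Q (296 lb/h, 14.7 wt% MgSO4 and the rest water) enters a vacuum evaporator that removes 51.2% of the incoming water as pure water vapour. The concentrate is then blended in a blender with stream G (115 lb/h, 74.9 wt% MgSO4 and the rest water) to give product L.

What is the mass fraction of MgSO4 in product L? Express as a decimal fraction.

Vapour removed = 0.512×0.853×296 = 129.27 lb/h; concentrate = 166.73 lb/h.
MgSO4 reaching the mixer = 43.512 (from concentrate) + 115×0.749 = 129.65 lb/h.
Product flow = 166.73 + 115 = 281.73 lb/h; MgSO4 fraction = 0.460.

0.460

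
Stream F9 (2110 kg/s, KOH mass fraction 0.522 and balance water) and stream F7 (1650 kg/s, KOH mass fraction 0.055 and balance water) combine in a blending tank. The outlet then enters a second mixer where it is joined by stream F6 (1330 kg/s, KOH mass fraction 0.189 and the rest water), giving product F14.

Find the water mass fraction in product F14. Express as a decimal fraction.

0.716

Overall, product flow = 5090 kg/s.
water in = 2110×0.478 + 1650×0.945 + 1330×0.811 = 3646.5 kg/s.
water fraction in F14 = 0.716.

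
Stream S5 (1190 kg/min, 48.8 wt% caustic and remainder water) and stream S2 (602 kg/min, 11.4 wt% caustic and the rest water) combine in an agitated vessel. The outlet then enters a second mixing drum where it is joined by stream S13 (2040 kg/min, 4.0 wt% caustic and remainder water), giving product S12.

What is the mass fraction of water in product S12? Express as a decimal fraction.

0.809

Overall, product flow = 3832 kg/min.
water in = 1190×0.512 + 602×0.886 + 2040×0.960 = 3101.1 kg/min.
water fraction in S12 = 0.809.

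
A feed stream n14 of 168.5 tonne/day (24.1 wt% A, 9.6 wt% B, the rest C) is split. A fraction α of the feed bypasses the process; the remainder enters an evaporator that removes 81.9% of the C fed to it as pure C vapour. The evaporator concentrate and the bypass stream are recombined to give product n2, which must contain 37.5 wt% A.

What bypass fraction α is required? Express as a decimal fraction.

0.342

All 168.5×0.241 = 40.608 tonne/day of A reaches n2, so n2 = 40.608/0.375 = 108.29 tonne/day and vapour = 60.211 tonne/day.
The evaporator receives (1−α)·168.5 of feed at 0.663 C and removes 0.819 of that C:
0.819×0.663×(1−α)×168.5 = 60.211
(1−α) = 60.211/91.495 = 0.6581;  α = 0.3419.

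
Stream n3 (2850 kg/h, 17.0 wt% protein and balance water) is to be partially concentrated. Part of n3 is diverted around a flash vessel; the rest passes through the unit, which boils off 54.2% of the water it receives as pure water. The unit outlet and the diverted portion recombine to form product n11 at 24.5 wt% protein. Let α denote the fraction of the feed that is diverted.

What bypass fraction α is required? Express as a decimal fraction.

0.320

All 2850×0.170 = 484.5 kg/h of protein reaches n11, so n11 = 484.5/0.245 = 1977.6 kg/h and vapour = 872.45 kg/h.
The evaporator receives (1−α)·2850 of feed at 0.830 water and removes 0.542 of that water:
0.542×0.830×(1−α)×2850 = 872.45
(1−α) = 872.45/1282.1 = 0.6805;  α = 0.3195.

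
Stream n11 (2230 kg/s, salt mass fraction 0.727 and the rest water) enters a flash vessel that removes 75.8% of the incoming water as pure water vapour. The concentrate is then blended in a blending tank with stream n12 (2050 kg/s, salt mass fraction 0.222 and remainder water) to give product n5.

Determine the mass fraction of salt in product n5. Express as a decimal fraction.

0.544

Vapour removed = 0.758×0.273×2230 = 461.46 kg/s; concentrate = 1768.5 kg/s.
salt reaching the mixer = 1621.2 (from concentrate) + 2050×0.222 = 2076.3 kg/s.
Product flow = 1768.5 + 2050 = 3818.5 kg/s; salt fraction = 0.544.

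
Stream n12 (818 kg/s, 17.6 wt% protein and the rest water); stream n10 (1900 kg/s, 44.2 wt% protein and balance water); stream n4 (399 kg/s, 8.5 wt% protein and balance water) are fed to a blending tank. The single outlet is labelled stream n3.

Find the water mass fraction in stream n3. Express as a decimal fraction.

0.674

Total flow out = 818 + 1900 + 399 = 3117 kg/s.
water in = 818×0.824 + 1900×0.558 + 399×0.915 = 2099.3 kg/s.
water mass fraction in n3 = 2099.3/3117 = 0.674.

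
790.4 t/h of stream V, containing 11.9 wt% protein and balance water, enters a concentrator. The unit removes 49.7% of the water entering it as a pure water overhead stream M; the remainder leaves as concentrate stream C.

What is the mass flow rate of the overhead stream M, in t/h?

water entering = 790.4×0.881 = 696.34 t/h; overhead removed = 0.497×696.34 = 346.08 t/h.

346.1 t/h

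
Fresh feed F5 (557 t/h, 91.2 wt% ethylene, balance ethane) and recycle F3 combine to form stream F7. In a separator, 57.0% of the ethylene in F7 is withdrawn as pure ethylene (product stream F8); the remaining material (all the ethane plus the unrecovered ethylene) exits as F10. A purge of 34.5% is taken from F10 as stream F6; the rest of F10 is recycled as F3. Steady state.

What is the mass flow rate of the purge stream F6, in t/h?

ethane enters only via F5 and leaves only via the purge: 557×0.088 = 0.345×(ethane in F10), and the separator passes all ethane, so ethane in F7 = ethane in F10 = 142.08 t/h.
ethylene in F7: m_A = 557×0.912 + (1−0.345)·(1−0.570)·m_A, so m_A = 507.98/0.7183 = 707.15 t/h.
F10 = (1−0.570)×707.15 + 142.08 = 446.15 t/h.
Purge F6 = 0.345×446.15 = 153.92 t/h.

153.9 t/h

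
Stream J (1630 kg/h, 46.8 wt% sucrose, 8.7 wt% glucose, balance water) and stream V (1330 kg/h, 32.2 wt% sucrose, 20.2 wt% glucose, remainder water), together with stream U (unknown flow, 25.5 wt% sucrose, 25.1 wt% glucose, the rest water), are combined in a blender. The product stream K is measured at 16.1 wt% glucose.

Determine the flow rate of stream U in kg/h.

Let U be the unknown flow. Total out = 2960 + U.
glucose balance: 410.47 + 0.251·U = 0.161·(2960 + U)
(0.251 − 0.161)·U = 0.161×2960 − 410.47 = 66.09
U = 66.09 / 0.090 = 734.33 kg/h

734.3 kg/h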